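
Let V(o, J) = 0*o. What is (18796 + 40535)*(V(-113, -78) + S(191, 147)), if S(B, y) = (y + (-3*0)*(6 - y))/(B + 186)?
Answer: 8721657/377 ≈ 23134.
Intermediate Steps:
S(B, y) = y/(186 + B) (S(B, y) = (y + 0*(6 - y))/(186 + B) = (y + 0)/(186 + B) = y/(186 + B))
V(o, J) = 0
(18796 + 40535)*(V(-113, -78) + S(191, 147)) = (18796 + 40535)*(0 + 147/(186 + 191)) = 59331*(0 + 147/377) = 59331*(147/377) = 8721657/377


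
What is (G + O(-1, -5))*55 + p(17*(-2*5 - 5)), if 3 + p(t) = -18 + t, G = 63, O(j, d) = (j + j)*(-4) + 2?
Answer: 3739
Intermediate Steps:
O(j, d) = 2 - 8*j (O(j, d) = (2*j)*(-4) + 2 = -8*j + 2 = 2 - 8*j)
p(t) = -21 + t (p(t) = -3 + (-18 + t) = -21 + t)
(G + O(-1, -5))*55 + p(17*(-2*5 - 5)) = (63 + (2 - 8*(-1)))*55 + (-21 + 17*(-2*5 - 5)) = (63 + (2 + 8))*55 + (-21 + 17*(-10 - 5)) = (63 + 10)*55 + (-21 + 17*(-15)) = 73*55 + (-21 - 255) = 4015 - 276 = 3739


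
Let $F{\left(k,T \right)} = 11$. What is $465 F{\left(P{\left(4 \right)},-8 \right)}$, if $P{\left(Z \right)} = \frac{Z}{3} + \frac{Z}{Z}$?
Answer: $5115$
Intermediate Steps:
$P{\left(Z \right)} = 1 + \frac{Z}{3}$ ($P{\left(Z \right)} = Z \frac{1}{3} + 1 = \frac{Z}{3} + 1 = 1 + \frac{Z}{3}$)
$465 F{\left(P{\left(4 \right)},-8 \right)} = 465 \cdot 11 = 5115$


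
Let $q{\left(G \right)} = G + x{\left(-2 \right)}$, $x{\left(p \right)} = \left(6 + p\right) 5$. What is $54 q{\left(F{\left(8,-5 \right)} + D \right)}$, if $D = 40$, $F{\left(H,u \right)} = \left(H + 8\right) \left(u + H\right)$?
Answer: $5832$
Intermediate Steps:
$x{\left(p \right)} = 30 + 5 p$
$F{\left(H,u \right)} = \left(8 + H\right) \left(H + u\right)$
$q{\left(G \right)} = 20 + G$ ($q{\left(G \right)} = G + \left(30 + 5 \left(-2\right)\right) = G + \left(30 - 10\right) = G + 20 = 20 + G$)
$54 q{\left(F{\left(8,-5 \right)} + D \right)} = 54 \left(20 + \left(\left(8^{2} + 8 \cdot 8 + 8 \left(-5\right) + 8 \left(-5\right)\right) + 40\right)\right) = 54 \left(20 + \left(\left(64 + 64 - 40 - 40\right) + 40\right)\right) = 54 \left(20 + \left(48 + 40\right)\right) = 54 \left(20 + 88\right) = 54 \cdot 108 = 5832$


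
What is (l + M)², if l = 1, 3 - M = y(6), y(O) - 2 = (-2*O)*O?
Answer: 5476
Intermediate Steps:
y(O) = 2 - 2*O² (y(O) = 2 + (-2*O)*O = 2 - 2*O²)
M = 73 (M = 3 - (2 - 2*6²) = 3 - (2 - 2*36) = 3 - (2 - 72) = 3 - 1*(-70) = 3 + 70 = 73)
(l + M)² = (1 + 73)² = 74² = 5476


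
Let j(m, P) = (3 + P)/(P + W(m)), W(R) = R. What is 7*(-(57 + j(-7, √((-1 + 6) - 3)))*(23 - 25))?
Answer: 37184/47 - 140*√2/47 ≈ 786.94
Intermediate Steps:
j(m, P) = (3 + P)/(P + m)
7*(-(57 + j(-7, √((-1 + 6) - 3)))*(23 - 25)) = 7*(-(57 + (3 + √((-1 + 6) - 3))/(√((-1 + 6) - 3) - 7))*(23 - 25)) = 7*(-(57 + (3 + √(5 - 3))/(√(5 - 3) - 7))*(-2)) = 7*(-(57 + (3 + √2)/(√2 - 7))*(-2)) = 7*(-(57 + (3 + √2)/(-7 + √2))*(-2)) = 7*(-(-114 - 2*(3 + √2)/(-7 + √2))) = 7*(114 + 2*(3 + √2)/(-7 + √2)) = 798 + 14*(3 + √2)/(-7 + √2)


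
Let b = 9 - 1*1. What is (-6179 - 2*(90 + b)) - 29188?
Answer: -35563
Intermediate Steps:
b = 8 (b = 9 - 1 = 8)
(-6179 - 2*(90 + b)) - 29188 = (-6179 - 2*(90 + 8)) - 29188 = (-6179 - 2*98) - 29188 = (-6179 - 196) - 29188 = -6375 - 29188 = -35563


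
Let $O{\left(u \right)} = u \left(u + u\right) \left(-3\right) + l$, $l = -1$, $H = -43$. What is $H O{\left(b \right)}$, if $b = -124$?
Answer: $3967051$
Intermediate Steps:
$O{\left(u \right)} = -1 - 6 u^{2}$ ($O{\left(u \right)} = u \left(u + u\right) \left(-3\right) - 1 = u 2 u \left(-3\right) - 1 = 2 u^{2} \left(-3\right) - 1 = - 6 u^{2} - 1 = -1 - 6 u^{2}$)
$H O{\left(b \right)} = - 43 \left(-1 - 6 \left(-124\right)^{2}\right) = - 43 \left(-1 - 92256\right) = \left(-43\right) \left(-92257\right) = 3967051$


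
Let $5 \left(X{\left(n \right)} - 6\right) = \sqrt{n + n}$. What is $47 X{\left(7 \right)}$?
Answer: $282 + \frac{47 \sqrt{14}}{5} \approx 317.17$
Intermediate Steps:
$X{\left(n \right)} = 6 + \frac{\sqrt{2} \sqrt{n}}{5}$ ($X{\left(n \right)} = 6 + \frac{\sqrt{n + n}}{5} = 6 + \frac{\sqrt{2 n}}{5} = 6 + \frac{\sqrt{2} \sqrt{n}}{5}$)
$47 X{\left(7 \right)} = 47 \left(6 + \frac{\sqrt{2} \sqrt{7}}{5}\right) = 47 \left(6 + \frac{\sqrt{14}}{5}\right) = 282 + \frac{47 \sqrt{14}}{5}$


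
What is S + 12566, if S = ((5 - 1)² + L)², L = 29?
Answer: 14591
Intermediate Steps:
S = 2025 (S = ((5 - 1)² + 29)² = (4² + 29)² = (16 + 29)² = 45² = 2025)
S + 12566 = 2025 + 12566 = 14591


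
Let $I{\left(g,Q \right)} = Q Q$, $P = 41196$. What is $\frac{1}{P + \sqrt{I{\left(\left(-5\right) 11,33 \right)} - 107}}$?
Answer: $\frac{20598}{848554717} - \frac{\sqrt{982}}{1697109434} \approx 2.4256 \cdot 10^{-5}$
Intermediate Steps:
$I{\left(g,Q \right)} = Q^{2}$
$\frac{1}{P + \sqrt{I{\left(\left(-5\right) 11,33 \right)} - 107}} = \frac{1}{41196 + \sqrt{33^{2} - 107}} = \frac{1}{41196 + \sqrt{1089 + \left(-23570 + 23463\right)}} = \frac{1}{41196 + \sqrt{1089 - 107}} = \frac{1}{41196 + \sqrt{982}}$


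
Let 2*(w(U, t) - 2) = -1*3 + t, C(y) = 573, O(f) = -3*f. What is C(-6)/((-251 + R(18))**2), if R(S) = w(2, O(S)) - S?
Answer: 764/116427 ≈ 0.0065621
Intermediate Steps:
w(U, t) = 1/2 + t/2 (w(U, t) = 2 + (-1*3 + t)/2 = 2 + (-3 + t)/2 = 2 + (-3/2 + t/2) = 1/2 + t/2)
R(S) = 1/2 - 5*S/2 (R(S) = (1/2 + (-3*S)/2) - S = (1/2 - 3*S/2) - S = 1/2 - 5*S/2)
C(-6)/((-251 + R(18))**2) = 573/((-251 + (1/2 - 5/2*18))**2) = 573/((-251 + (1/2 - 45))**2) = 573/((-251 - 89/2)**2) = 573/((-591/2)**2) = 573/(349281/4) = 573*(4/349281) = 764/116427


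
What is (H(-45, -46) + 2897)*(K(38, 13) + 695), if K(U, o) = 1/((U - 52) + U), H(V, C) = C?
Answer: 47557531/24 ≈ 1.9816e+6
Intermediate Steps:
K(U, o) = 1/(-52 + 2*U) (K(U, o) = 1/((-52 + U) + U) = 1/(-52 + 2*U))
(H(-45, -46) + 2897)*(K(38, 13) + 695) = (-46 + 2897)*(1/(2*(-26 + 38)) + 695) = 2851*((½)/12 + 695) = 2851*((½)*(1/12) + 695) = 2851*(1/24 + 695) = 2851*(16681/24) = 47557531/24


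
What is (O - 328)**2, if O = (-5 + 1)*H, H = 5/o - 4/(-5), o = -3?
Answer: 23697424/225 ≈ 1.0532e+5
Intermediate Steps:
H = -13/15 (H = 5/(-3) - 4/(-5) = 5*(-1/3) - 4*(-1/5) = -5/3 + 4/5 = -13/15 ≈ -0.86667)
O = 52/15 (O = (-5 + 1)*(-13/15) = -4*(-13/15) = 52/15 ≈ 3.4667)
(O - 328)**2 = (52/15 - 328)**2 = (-4868/15)**2 = 23697424/225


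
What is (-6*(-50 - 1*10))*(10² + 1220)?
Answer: 475200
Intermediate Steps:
(-6*(-50 - 1*10))*(10² + 1220) = (-6*(-50 - 10))*(100 + 1220) = -6*(-60)*1320 = 360*1320 = 475200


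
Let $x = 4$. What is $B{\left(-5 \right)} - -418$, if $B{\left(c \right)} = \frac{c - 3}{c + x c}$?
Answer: $\frac{10458}{25} \approx 418.32$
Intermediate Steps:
$B{\left(c \right)} = \frac{-3 + c}{5 c}$ ($B{\left(c \right)} = \frac{c - 3}{c + 4 c} = \frac{-3 + c}{5 c}$)
$B{\left(-5 \right)} - -418 = \frac{-3 - 5}{5 \left(-5\right)} - -418 = \frac{1}{5} \left(- \frac{1}{5}\right) \left(-8\right) + 418 = \frac{8}{25} + 418 = \frac{10458}{25}$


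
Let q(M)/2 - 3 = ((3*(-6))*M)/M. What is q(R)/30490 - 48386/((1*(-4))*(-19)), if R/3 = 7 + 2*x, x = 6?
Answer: -73764571/115862 ≈ -636.66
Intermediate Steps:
R = 57 (R = 3*(7 + 2*6) = 3*(7 + 12) = 3*19 = 57)
q(M) = -30 (q(M) = 6 + 2*(((3*(-6))*M)/M) = 6 + 2*((-18*M)/M) = 6 + 2*(-18) = 6 - 36 = -30)
q(R)/30490 - 48386/((1*(-4))*(-19)) = -30/30490 - 48386/((1*(-4))*(-19)) = -30*1/30490 - 48386/((-4*(-19))) = -3/3049 - 48386/76 = -3/3049 - 48386*1/76 = -3/3049 - 24193/38 = -73764571/115862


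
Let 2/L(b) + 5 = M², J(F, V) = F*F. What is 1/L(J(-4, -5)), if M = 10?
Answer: 95/2 ≈ 47.500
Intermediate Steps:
J(F, V) = F²
L(b) = 2/95 (L(b) = 2/(-5 + 10²) = 2/(-5 + 100) = 2/95)
1/L(J(-4, -5)) = 1/(2/95) = 95/2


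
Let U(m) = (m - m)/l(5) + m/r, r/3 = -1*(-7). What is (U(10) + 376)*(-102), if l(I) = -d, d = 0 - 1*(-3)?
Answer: -268804/7 ≈ -38401.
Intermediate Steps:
r = 21 (r = 3*(-1*(-7)) = 3*7 = 21)
d = 3 (d = 0 + 3 = 3)
l(I) = -3 (l(I) = -1*3 = -3)
U(m) = m/21 (U(m) = (m - m)/(-3) + m/21 = 0*(-⅓) + m*(1/21) = 0 + m/21 = m/21)
(U(10) + 376)*(-102) = ((1/21)*10 + 376)*(-102) = (10/21 + 376)*(-102) = (7906/21)*(-102) = -268804/7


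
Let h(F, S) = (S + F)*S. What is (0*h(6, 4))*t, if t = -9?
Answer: 0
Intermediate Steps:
h(F, S) = S*(F + S) (h(F, S) = (F + S)*S = S*(F + S))
(0*h(6, 4))*t = (0*(4*(6 + 4)))*(-9) = (0*(4*10))*(-9) = (0*40)*(-9) = 0*(-9) = 0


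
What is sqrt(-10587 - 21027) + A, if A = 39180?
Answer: 39180 + I*sqrt(31614) ≈ 39180.0 + 177.8*I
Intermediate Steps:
sqrt(-10587 - 21027) + A = sqrt(-10587 - 21027) + 39180 = sqrt(-31614) + 39180 = I*sqrt(31614) + 39180 = 39180 + I*sqrt(31614)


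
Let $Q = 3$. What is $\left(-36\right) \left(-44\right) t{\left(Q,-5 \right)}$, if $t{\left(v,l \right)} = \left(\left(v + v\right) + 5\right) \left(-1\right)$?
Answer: $-17424$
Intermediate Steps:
$t{\left(v,l \right)} = -5 - 2 v$ ($t{\left(v,l \right)} = \left(2 v + 5\right) \left(-1\right) = \left(5 + 2 v\right) \left(-1\right) = -5 - 2 v$)
$\left(-36\right) \left(-44\right) t{\left(Q,-5 \right)} = \left(-36\right) \left(-44\right) \left(-5 - 6\right) = 1584 \left(-5 - 6\right) = 1584 \left(-11\right) = -17424$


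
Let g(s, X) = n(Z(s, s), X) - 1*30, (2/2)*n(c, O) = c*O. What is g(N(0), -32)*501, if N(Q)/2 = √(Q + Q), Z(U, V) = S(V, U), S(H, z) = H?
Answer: -15030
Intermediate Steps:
Z(U, V) = V
n(c, O) = O*c (n(c, O) = c*O = O*c)
N(Q) = 2*√2*√Q (N(Q) = 2*√(Q + Q) = 2*√(2*Q) = 2*(√2*√Q) = 2*√2*√Q)
g(s, X) = -30 + X*s (g(s, X) = X*s - 1*30 = X*s - 30 = -30 + X*s)
g(N(0), -32)*501 = (-30 - 64*√2*√0)*501 = (-30 - 64*√2*0)*501 = (-30 - 32*0)*501 = (-30 + 0)*501 = -30*501 = -15030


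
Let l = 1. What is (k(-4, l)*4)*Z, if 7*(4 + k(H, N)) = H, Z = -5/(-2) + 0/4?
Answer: -320/7 ≈ -45.714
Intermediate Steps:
Z = 5/2 (Z = -5*(-½) + 0*(¼) = 5/2 + 0 = 5/2 ≈ 2.5000)
k(H, N) = -4 + H/7
(k(-4, l)*4)*Z = ((-4 + (⅐)*(-4))*4)*(5/2) = ((-4 - 4/7)*4)*(5/2) = -32/7*4*(5/2) = -128/7*5/2 = -320/7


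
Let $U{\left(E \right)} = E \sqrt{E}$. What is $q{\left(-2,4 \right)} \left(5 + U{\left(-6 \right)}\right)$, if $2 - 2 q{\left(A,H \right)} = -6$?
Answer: $20 - 24 i \sqrt{6} \approx 20.0 - 58.788 i$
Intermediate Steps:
$U{\left(E \right)} = E^{\frac{3}{2}}$
$q{\left(A,H \right)} = 4$ ($q{\left(A,H \right)} = 1 - -3 = 1 + 3 = 4$)
$q{\left(-2,4 \right)} \left(5 + U{\left(-6 \right)}\right) = 4 \left(5 + \left(-6\right)^{\frac{3}{2}}\right) = 4 \left(5 - 6 i \sqrt{6}\right) = 20 - 24 i \sqrt{6}$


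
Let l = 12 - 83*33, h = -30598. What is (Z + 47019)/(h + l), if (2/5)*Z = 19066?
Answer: -94684/33325 ≈ -2.8412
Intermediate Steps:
l = -2727 (l = 12 - 2739 = -2727)
Z = 47665 (Z = (5/2)*19066 = 47665)
(Z + 47019)/(h + l) = (47665 + 47019)/(-30598 - 2727) = 94684/(-33325) = 94684*(-1/33325) = -94684/33325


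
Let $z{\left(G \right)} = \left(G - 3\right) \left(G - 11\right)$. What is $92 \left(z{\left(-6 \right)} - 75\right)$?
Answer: $7176$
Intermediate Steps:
$z{\left(G \right)} = \left(-11 + G\right) \left(-3 + G\right)$ ($z{\left(G \right)} = \left(-3 + G\right) \left(-11 + G\right) = \left(-11 + G\right) \left(-3 + G\right)$)
$92 \left(z{\left(-6 \right)} - 75\right) = 92 \left(\left(33 + \left(-6\right)^{2} - -84\right) - 75\right) = 92 \left(\left(33 + 36 + 84\right) - 75\right) = 92 \left(153 - 75\right) = 92 \cdot 78 = 7176$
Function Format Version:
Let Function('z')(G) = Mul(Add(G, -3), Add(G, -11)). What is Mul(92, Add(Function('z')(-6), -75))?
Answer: 7176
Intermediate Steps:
Function('z')(G) = Mul(Add(-11, G), Add(-3, G)) (Function('z')(G) = Mul(Add(-3, G), Add(-11, G)) = Mul(Add(-11, G), Add(-3, G)))
Mul(92, Add(Function('z')(-6), -75)) = Mul(92, Add(Add(33, Pow(-6, 2), Mul(-14, -6)), -75)) = Mul(92, Add(Add(33, 36, 84), -75)) = Mul(92, Add(153, -75)) = Mul(92, 78) = 7176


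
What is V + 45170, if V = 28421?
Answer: 73591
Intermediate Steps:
V + 45170 = 28421 + 45170 = 73591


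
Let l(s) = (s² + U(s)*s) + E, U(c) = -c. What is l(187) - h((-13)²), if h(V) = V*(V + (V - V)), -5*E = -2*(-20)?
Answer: -28569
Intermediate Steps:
E = -8 (E = -(-2)*(-20)/5 = -⅕*40 = -8)
l(s) = -8 (l(s) = (s² + (-s)*s) - 8 = (s² - s²) - 8 = 0 - 8 = -8)
h(V) = V² (h(V) = V*(V + 0) = V*V = V²)
l(187) - h((-13)²) = -8 - ((-13)²)² = -8 - 1*169² = -8 - 1*28561 = -8 - 28561 = -28569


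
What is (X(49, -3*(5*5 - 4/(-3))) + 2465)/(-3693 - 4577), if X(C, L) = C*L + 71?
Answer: 267/1654 ≈ 0.16143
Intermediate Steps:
X(C, L) = 71 + C*L
(X(49, -3*(5*5 - 4/(-3))) + 2465)/(-3693 - 4577) = ((71 + 49*(-3*(5*5 - 4/(-3)))) + 2465)/(-3693 - 4577) = ((71 + 49*(-3*(25 - 4*(-1/3)))) + 2465)/(-8270) = ((71 + 49*(-3*(25 + 4/3))) + 2465)*(-1/8270) = ((71 + 49*(-3*79/3)) + 2465)*(-1/8270) = ((71 + 49*(-79)) + 2465)*(-1/8270) = ((71 - 3871) + 2465)*(-1/8270) = (-3800 + 2465)*(-1/8270) = -1335*(-1/8270) = 267/1654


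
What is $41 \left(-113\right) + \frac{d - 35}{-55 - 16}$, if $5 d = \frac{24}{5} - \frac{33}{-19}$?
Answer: $- \frac{156231921}{33725} \approx -4632.5$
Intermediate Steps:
$d = \frac{621}{475}$ ($d = \frac{\frac{24}{5} - \frac{33}{-19}}{5} = \frac{24 \cdot \frac{1}{5} - - \frac{33}{19}}{5} = \frac{\frac{24}{5} + \frac{33}{19}}{5} = \frac{1}{5} \cdot \frac{621}{95} = \frac{621}{475} \approx 1.3074$)
$41 \left(-113\right) + \frac{d - 35}{-55 - 16} = 41 \left(-113\right) + \frac{\frac{621}{475} - 35}{-55 - 16} = -4633 - \frac{16004}{475 \left(-71\right)} = -4633 - - \frac{16004}{33725} = -4633 + \frac{16004}{33725} = - \frac{156231921}{33725}$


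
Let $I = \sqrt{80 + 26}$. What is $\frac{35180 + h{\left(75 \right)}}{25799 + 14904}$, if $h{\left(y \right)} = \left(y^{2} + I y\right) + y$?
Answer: $\frac{40880}{40703} + \frac{75 \sqrt{106}}{40703} \approx 1.0233$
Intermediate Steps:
$I = \sqrt{106} \approx 10.296$
$h{\left(y \right)} = y + y^{2} + y \sqrt{106}$ ($h{\left(y \right)} = \left(y^{2} + \sqrt{106} y\right) + y = \left(y^{2} + y \sqrt{106}\right) + y = y + y^{2} + y \sqrt{106}$)
$\frac{35180 + h{\left(75 \right)}}{25799 + 14904} = \frac{35180 + 75 \left(1 + 75 + \sqrt{106}\right)}{25799 + 14904} = \frac{35180 + 75 \left(76 + \sqrt{106}\right)}{40703} = \left(35180 + \left(5700 + 75 \sqrt{106}\right)\right) \frac{1}{40703} = \left(40880 + 75 \sqrt{106}\right) \frac{1}{40703} = \frac{40880}{40703} + \frac{75 \sqrt{106}}{40703}$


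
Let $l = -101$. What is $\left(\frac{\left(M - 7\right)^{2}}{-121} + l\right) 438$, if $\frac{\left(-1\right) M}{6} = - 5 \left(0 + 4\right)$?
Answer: $- \frac{10945620}{121} \approx -90460.0$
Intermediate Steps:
$M = 120$ ($M = - 6 \left(- 5 \left(0 + 4\right)\right) = - 6 \left(\left(-5\right) 4\right) = \left(-6\right) \left(-20\right) = 120$)
$\left(\frac{\left(M - 7\right)^{2}}{-121} + l\right) 438 = \left(\frac{\left(120 - 7\right)^{2}}{-121} - 101\right) 438 = \left(113^{2} \left(- \frac{1}{121}\right) - 101\right) 438 = \left(12769 \left(- \frac{1}{121}\right) - 101\right) 438 = \left(- \frac{12769}{121} - 101\right) 438 = \left(- \frac{24990}{121}\right) 438 = - \frac{10945620}{121}$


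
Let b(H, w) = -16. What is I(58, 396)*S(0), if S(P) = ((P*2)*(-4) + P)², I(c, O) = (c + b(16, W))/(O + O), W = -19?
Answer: 0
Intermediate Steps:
I(c, O) = (-16 + c)/(2*O) (I(c, O) = (c - 16)/(O + O) = (-16 + c)/((2*O)) = (-16 + c)*(1/(2*O)) = (-16 + c)/(2*O))
S(P) = 49*P² (S(P) = ((2*P)*(-4) + P)² = (-8*P + P)² = (-7*P)² = 49*P²)
I(58, 396)*S(0) = ((½)*(-16 + 58)/396)*(49*0²) = ((½)*(1/396)*42)*(49*0) = (7/132)*0 = 0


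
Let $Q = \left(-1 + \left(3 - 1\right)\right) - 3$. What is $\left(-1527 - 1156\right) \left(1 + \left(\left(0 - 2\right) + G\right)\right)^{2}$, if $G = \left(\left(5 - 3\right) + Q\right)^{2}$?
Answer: $-2683$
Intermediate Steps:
$Q = -2$ ($Q = \left(-1 + \left(3 - 1\right)\right) - 3 = \left(-1 + 2\right) - 3 = 1 - 3 = -2$)
$G = 0$ ($G = \left(\left(5 - 3\right) - 2\right)^{2} = \left(2 - 2\right)^{2} = 0^{2} = 0$)
$\left(-1527 - 1156\right) \left(1 + \left(\left(0 - 2\right) + G\right)\right)^{2} = \left(-1527 - 1156\right) \left(1 + \left(\left(0 - 2\right) + 0\right)\right)^{2} = - 2683 \left(1 + \left(-2 + 0\right)\right)^{2} = - 2683 \left(1 - 2\right)^{2} = - 2683 \left(-1\right)^{2} = \left(-2683\right) 1 = -2683$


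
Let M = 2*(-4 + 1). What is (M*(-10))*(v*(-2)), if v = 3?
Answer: -360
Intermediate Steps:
M = -6 (M = 2*(-3) = -6)
(M*(-10))*(v*(-2)) = (-6*(-10))*(3*(-2)) = 60*(-6) = -360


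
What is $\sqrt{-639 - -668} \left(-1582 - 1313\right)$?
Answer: $- 2895 \sqrt{29} \approx -15590.0$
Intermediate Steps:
$\sqrt{-639 - -668} \left(-1582 - 1313\right) = \sqrt{-639 + 668} \left(-2895\right) = \sqrt{29} \left(-2895\right) = - 2895 \sqrt{29}$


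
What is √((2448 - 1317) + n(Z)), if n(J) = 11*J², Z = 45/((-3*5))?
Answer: √1230 ≈ 35.071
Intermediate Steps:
Z = -3 (Z = 45/(-15) = 45*(-1/15) = -3)
√((2448 - 1317) + n(Z)) = √((2448 - 1317) + 11*(-3)²) = √(1131 + 11*9) = √(1131 + 99) = √1230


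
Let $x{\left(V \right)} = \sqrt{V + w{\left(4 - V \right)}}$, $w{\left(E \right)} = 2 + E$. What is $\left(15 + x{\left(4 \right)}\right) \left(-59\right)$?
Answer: $-885 - 59 \sqrt{6} \approx -1029.5$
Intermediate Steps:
$x{\left(V \right)} = \sqrt{6}$ ($x{\left(V \right)} = \sqrt{V + \left(2 - \left(-4 + V\right)\right)} = \sqrt{V - \left(-6 + V\right)} = \sqrt{6}$)
$\left(15 + x{\left(4 \right)}\right) \left(-59\right) = \left(15 + \sqrt{6}\right) \left(-59\right) = -885 - 59 \sqrt{6}$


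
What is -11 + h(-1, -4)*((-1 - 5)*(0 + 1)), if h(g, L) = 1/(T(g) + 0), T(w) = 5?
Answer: -61/5 ≈ -12.200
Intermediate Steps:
h(g, L) = ⅕ (h(g, L) = 1/(5 + 0) = 1/5 = ⅕)
-11 + h(-1, -4)*((-1 - 5)*(0 + 1)) = -11 + ((-1 - 5)*(0 + 1))/5 = -11 + (-6*1)/5 = -11 + (⅕)*(-6) = -11 - 6/5 = -61/5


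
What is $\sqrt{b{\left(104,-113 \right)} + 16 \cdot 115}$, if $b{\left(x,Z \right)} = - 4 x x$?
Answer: $4 i \sqrt{2589} \approx 203.53 i$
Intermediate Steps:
$b{\left(x,Z \right)} = - 4 x^{2}$
$\sqrt{b{\left(104,-113 \right)} + 16 \cdot 115} = \sqrt{- 4 \cdot 104^{2} + 16 \cdot 115} = \sqrt{\left(-4\right) 10816 + 1840} = \sqrt{-43264 + 1840} = \sqrt{-41424} = 4 i \sqrt{2589}$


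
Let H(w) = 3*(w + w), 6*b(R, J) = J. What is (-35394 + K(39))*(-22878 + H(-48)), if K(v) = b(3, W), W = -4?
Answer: 819952848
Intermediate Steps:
b(R, J) = J/6
K(v) = -2/3 (K(v) = (1/6)*(-4) = -2/3)
H(w) = 6*w (H(w) = 3*(2*w) = 6*w)
(-35394 + K(39))*(-22878 + H(-48)) = (-35394 - 2/3)*(-22878 + 6*(-48)) = -106184*(-22878 - 288)/3 = -106184/3*(-23166) = 819952848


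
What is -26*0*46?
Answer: 0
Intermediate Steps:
-26*0*46 = 0*46 = 0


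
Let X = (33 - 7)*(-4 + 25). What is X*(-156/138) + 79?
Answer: -12379/23 ≈ -538.22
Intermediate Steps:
X = 546 (X = 26*21 = 546)
X*(-156/138) + 79 = 546*(-156/138) + 79 = 546*(-156*1/138) + 79 = 546*(-26/23) + 79 = -14196/23 + 79 = -12379/23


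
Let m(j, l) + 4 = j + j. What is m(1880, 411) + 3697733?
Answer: 3701489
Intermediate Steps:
m(j, l) = -4 + 2*j (m(j, l) = -4 + (j + j) = -4 + 2*j)
m(1880, 411) + 3697733 = (-4 + 2*1880) + 3697733 = (-4 + 3760) + 3697733 = 3756 + 3697733 = 3701489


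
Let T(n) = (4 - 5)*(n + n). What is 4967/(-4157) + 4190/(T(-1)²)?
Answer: 8698981/8314 ≈ 1046.3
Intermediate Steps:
T(n) = -2*n
4967/(-4157) + 4190/(T(-1)²) = 4967/(-4157) + 4190/((-2*(-1))²) = 4967*(-1/4157) + 4190/(2²) = -4967/4157 + 4190/4 = -4967/4157 + 4190*(¼) = -4967/4157 + 2095/2 = 8698981/8314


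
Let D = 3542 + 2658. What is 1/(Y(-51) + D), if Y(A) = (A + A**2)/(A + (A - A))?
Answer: 1/6150 ≈ 0.00016260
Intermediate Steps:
D = 6200
Y(A) = (A + A**2)/A (Y(A) = (A + A**2)/(A + 0) = (A + A**2)/A)
1/(Y(-51) + D) = 1/((1 - 51) + 6200) = 1/(-50 + 6200) = 1/6150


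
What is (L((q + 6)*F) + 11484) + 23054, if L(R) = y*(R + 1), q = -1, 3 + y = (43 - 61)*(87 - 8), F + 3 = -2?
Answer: 68738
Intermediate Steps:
F = -5 (F = -3 - 2 = -5)
y = -1425 (y = -3 + (43 - 61)*(87 - 8) = -3 - 18*79 = -3 - 1422 = -1425)
L(R) = -1425 - 1425*R (L(R) = -1425*(R + 1) = -1425*(1 + R) = -1425 - 1425*R)
(L((q + 6)*F) + 11484) + 23054 = ((-1425 - 1425*(-1 + 6)*(-5)) + 11484) + 23054 = ((-1425 - 7125*(-5)) + 11484) + 23054 = ((-1425 - 1425*(-25)) + 11484) + 23054 = ((-1425 + 35625) + 11484) + 23054 = (34200 + 11484) + 23054 = 45684 + 23054 = 68738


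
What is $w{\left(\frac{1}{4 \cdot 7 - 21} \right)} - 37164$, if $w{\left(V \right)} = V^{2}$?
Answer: $- \frac{1821035}{49} \approx -37164.0$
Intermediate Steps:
$w{\left(\frac{1}{4 \cdot 7 - 21} \right)} - 37164 = \left(\frac{1}{4 \cdot 7 - 21}\right)^{2} - 37164 = \left(\frac{1}{28 - 21}\right)^{2} - 37164 = \left(\frac{1}{7}\right)^{2} - 37164 = \frac{1}{49} - 37164 = - \frac{1821035}{49}$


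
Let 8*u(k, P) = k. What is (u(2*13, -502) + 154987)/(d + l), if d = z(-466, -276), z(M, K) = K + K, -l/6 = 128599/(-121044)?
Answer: -6253546607/22014898 ≈ -284.06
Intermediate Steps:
l = 128599/20174 (l = -771594/(-121044) = -771594*(-1)/121044 = -6*(-128599/121044) = 128599/20174 ≈ 6.3745)
u(k, P) = k/8
z(M, K) = 2*K
d = -552 (d = 2*(-276) = -552)
(u(2*13, -502) + 154987)/(d + l) = ((2*13)/8 + 154987)/(-552 + 128599/20174) = ((⅛)*26 + 154987)/(-11007449/20174) = (13/4 + 154987)*(-20174/11007449) = (619961/4)*(-20174/11007449) = -6253546607/22014898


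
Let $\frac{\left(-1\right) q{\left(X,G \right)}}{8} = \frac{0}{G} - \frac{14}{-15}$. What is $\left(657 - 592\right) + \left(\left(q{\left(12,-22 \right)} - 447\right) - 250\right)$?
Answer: $- \frac{9592}{15} \approx -639.47$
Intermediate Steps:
$q{\left(X,G \right)} = - \frac{112}{15}$ ($q{\left(X,G \right)} = - 8 \left(\frac{0}{G} - \frac{14}{-15}\right) = - 8 \left(0 - - \frac{14}{15}\right) = - 8 \left(0 + \frac{14}{15}\right) = \left(-8\right) \frac{14}{15} = - \frac{112}{15}$)
$\left(657 - 592\right) + \left(\left(q{\left(12,-22 \right)} - 447\right) - 250\right) = \left(657 - 592\right) - \frac{10567}{15} = 65 - \frac{10567}{15} = - \frac{9592}{15}$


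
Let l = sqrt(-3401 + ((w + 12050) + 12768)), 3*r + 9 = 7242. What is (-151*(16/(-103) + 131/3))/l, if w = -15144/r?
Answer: -2030195*sqrt(124458816873)/15950964087 ≈ -44.902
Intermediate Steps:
r = 2411 (r = -3 + (1/3)*7242 = -3 + 2414 = 2411)
w = -15144/2411 ≈ -6.2812
l = sqrt(124458816873)/2411 (l = sqrt(-3401 + ((-15144/2411 + 12050) + 12768)) = sqrt(-3401 + (29037406/2411 + 12768)) = sqrt(-3401 + 59821054/2411) = sqrt(51621243/2411) = sqrt(124458816873)/2411 ≈ 146.32)
(-151*(16/(-103) + 131/3))/l = (-151*(16/(-103) + 131/3))/((sqrt(124458816873)/2411)) = (-151*(16*(-1/103) + 131*(1/3)))*(sqrt(124458816873)/51621243) = (-151*(-16/103 + 131/3))*(sqrt(124458816873)/51621243) = (-151*13445/309)*(sqrt(124458816873)/51621243) = -2030195*sqrt(124458816873)/15950964087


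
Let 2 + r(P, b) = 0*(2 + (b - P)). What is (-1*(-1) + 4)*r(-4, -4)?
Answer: -10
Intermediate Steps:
r(P, b) = -2 (r(P, b) = -2 + 0*(2 + (b - P)) = -2 + 0*(2 + b - P) = -2 + 0 = -2)
(-1*(-1) + 4)*r(-4, -4) = (-1*(-1) + 4)*(-2) = (1 + 4)*(-2) = 5*(-2) = -10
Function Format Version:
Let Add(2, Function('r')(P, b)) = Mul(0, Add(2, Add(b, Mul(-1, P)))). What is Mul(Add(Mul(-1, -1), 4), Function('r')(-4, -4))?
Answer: -10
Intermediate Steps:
Function('r')(P, b) = -2 (Function('r')(P, b) = Add(-2, Mul(0, Add(2, Add(b, Mul(-1, P))))) = Add(-2, Mul(0, Add(2, b, Mul(-1, P)))) = Add(-2, 0) = -2)
Mul(Add(Mul(-1, -1), 4), Function('r')(-4, -4)) = Mul(Add(Mul(-1, -1), 4), -2) = Mul(Add(1, 4), -2) = Mul(5, -2) = -10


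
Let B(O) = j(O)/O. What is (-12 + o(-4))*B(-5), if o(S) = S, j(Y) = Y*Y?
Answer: 80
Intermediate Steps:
j(Y) = Y²
B(O) = O (B(O) = O²/O = O)
(-12 + o(-4))*B(-5) = (-12 - 4)*(-5) = -16*(-5) = 80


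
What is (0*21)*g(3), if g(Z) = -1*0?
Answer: 0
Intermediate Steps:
g(Z) = 0
(0*21)*g(3) = (0*21)*0 = 0*0 = 0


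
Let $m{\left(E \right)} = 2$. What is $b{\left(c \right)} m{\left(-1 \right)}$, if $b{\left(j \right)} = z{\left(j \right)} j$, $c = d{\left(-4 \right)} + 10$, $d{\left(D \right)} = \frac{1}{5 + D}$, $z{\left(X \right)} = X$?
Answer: $242$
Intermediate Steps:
$c = 11$ ($c = \frac{1}{5 - 4} + 10 = 1^{-1} + 10 = 1 + 10 = 11$)
$b{\left(j \right)} = j^{2}$ ($b{\left(j \right)} = j j = j^{2}$)
$b{\left(c \right)} m{\left(-1 \right)} = 11^{2} \cdot 2 = 121 \cdot 2 = 242$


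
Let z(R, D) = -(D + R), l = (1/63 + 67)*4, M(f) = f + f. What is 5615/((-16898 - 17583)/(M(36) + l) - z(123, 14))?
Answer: 24059152/152557 ≈ 157.71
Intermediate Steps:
M(f) = 2*f
l = 16888/63 (l = (1*(1/63) + 67)*4 = (1/63 + 67)*4 = (4222/63)*4 = 16888/63 ≈ 268.06)
z(R, D) = -D - R
5615/((-16898 - 17583)/(M(36) + l) - z(123, 14)) = 5615/((-16898 - 17583)/(2*36 + 16888/63) - (-1*14 - 1*123)) = 5615/(-34481/(72 + 16888/63) - (-14 - 123)) = 5615/(-34481/21424/63 - 1*(-137)) = 5615/(-34481*63/21424 + 137) = 5615/(-2172303/21424 + 137) = 5615/(762785/21424) = 5615*(21424/762785) = 24059152/152557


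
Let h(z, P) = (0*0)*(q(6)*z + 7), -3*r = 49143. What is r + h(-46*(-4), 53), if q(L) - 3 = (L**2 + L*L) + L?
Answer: -16381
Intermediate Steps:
r = -16381 (r = -1/3*49143 = -16381)
q(L) = 3 + L + 2*L**2 (q(L) = 3 + ((L**2 + L*L) + L) = 3 + ((L**2 + L**2) + L) = 3 + (2*L**2 + L) = 3 + (L + 2*L**2) = 3 + L + 2*L**2)
h(z, P) = 0 (h(z, P) = (0*0)*((3 + 6 + 2*6**2)*z + 7) = 0*((3 + 6 + 2*36)*z + 7) = 0*((3 + 6 + 72)*z + 7) = 0*(81*z + 7) = 0*(7 + 81*z) = 0)
r + h(-46*(-4), 53) = -16381 + 0 = -16381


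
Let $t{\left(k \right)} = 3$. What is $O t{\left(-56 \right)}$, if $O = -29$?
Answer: $-87$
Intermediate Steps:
$O t{\left(-56 \right)} = \left(-29\right) 3 = -87$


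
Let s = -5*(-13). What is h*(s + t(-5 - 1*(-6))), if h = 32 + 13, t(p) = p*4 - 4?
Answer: 2925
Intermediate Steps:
s = 65
t(p) = -4 + 4*p (t(p) = 4*p - 4 = -4 + 4*p)
h = 45
h*(s + t(-5 - 1*(-6))) = 45*(65 + (-4 + 4*(-5 - 1*(-6)))) = 45*(65 + (-4 + 4*(-5 + 6))) = 45*(65 + (-4 + 4*1)) = 45*(65 + (-4 + 4)) = 45*(65 + 0) = 45*65 = 2925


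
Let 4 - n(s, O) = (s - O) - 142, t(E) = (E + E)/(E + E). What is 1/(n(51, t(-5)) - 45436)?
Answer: -1/45340 ≈ -2.2056e-5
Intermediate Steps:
t(E) = 1 (t(E) = (2*E)/((2*E)) = (2*E)*(1/(2*E)) = 1)
n(s, O) = 146 + O - s (n(s, O) = 4 - ((s - O) - 142) = 4 - (-142 + s - O) = 4 + (142 + O - s) = 146 + O - s)
1/(n(51, t(-5)) - 45436) = 1/((146 + 1 - 1*51) - 45436) = 1/((146 + 1 - 51) - 45436) = 1/(96 - 45436) = 1/(-45340) = -1/45340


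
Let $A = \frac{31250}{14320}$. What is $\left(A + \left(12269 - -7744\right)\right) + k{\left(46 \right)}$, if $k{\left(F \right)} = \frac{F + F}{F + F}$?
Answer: $\frac{28663173}{1432} \approx 20016.0$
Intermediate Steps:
$A = \frac{3125}{1432}$ ($A = 31250 \cdot \frac{1}{14320} = \frac{3125}{1432} \approx 2.1823$)
$k{\left(F \right)} = 1$ ($k{\left(F \right)} = \frac{2 F}{2 F} = 2 F \frac{1}{2 F} = 1$)
$\left(A + \left(12269 - -7744\right)\right) + k{\left(46 \right)} = \left(\frac{3125}{1432} + \left(12269 - -7744\right)\right) + 1 = \left(\frac{3125}{1432} + \left(12269 + 7744\right)\right) + 1 = \left(\frac{3125}{1432} + 20013\right) + 1 = \frac{28661741}{1432} + 1 = \frac{28663173}{1432}$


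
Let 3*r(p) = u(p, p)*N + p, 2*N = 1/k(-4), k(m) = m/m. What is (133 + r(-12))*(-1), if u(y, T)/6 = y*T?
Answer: -273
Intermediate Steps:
k(m) = 1
N = 1/2 (N = (1/2)/1 = (1/2)*1 = 1/2 ≈ 0.50000)
u(y, T) = 6*T*y (u(y, T) = 6*(y*T) = 6*(T*y) = 6*T*y)
r(p) = p**2 + p/3 (r(p) = ((6*p*p)*(1/2) + p)/3 = ((6*p**2)*(1/2) + p)/3 = (3*p**2 + p)/3 = (p + 3*p**2)/3 = p**2 + p/3)
(133 + r(-12))*(-1) = (133 - 12*(1/3 - 12))*(-1) = (133 - 12*(-35/3))*(-1) = (133 + 140)*(-1) = 273*(-1) = -273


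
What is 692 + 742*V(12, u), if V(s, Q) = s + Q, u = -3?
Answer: 7370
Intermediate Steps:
V(s, Q) = Q + s
692 + 742*V(12, u) = 692 + 742*(-3 + 12) = 692 + 742*9 = 692 + 6678 = 7370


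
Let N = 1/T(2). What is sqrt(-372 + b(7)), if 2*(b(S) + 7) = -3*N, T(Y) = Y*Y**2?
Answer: I*sqrt(6067)/4 ≈ 19.473*I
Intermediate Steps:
T(Y) = Y**3
N = 1/8 (N = 1/2**3 = 1/8 ≈ 0.12500)
b(S) = -115/16 (b(S) = -7 + (-3*1/8)/2 = -7 + (1/2)*(-3/8) = -7 - 3/16 = -115/16)
sqrt(-372 + b(7)) = sqrt(-372 - 115/16) = sqrt(-6067/16) = I*sqrt(6067)/4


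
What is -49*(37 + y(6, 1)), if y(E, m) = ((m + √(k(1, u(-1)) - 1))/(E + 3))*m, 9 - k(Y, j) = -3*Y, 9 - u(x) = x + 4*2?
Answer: -16366/9 - 49*√11/9 ≈ -1836.5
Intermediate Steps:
u(x) = 1 - x (u(x) = 9 - (x + 4*2) = 9 - (x + 8) = 9 - (8 + x) = 9 + (-8 - x) = 1 - x)
k(Y, j) = 9 + 3*Y (k(Y, j) = 9 - (-3)*Y = 9 + 3*Y)
y(E, m) = m*(m + √11)/(3 + E) (y(E, m) = ((m + √((9 + 3*1) - 1))/(E + 3))*m = ((m + √((9 + 3) - 1))/(3 + E))*m = ((m + √(12 - 1))/(3 + E))*m = ((m + √11)/(3 + E))*m = m*(m + √11)/(3 + E))
-49*(37 + y(6, 1)) = -49*(37 + 1*(1 + √11)/(3 + 6)) = -49*(37 + 1*(1 + √11)/9) = -49*(37 + 1*(⅑)*(1 + √11)) = -49*(37 + (⅑ + √11/9)) = -49*(334/9 + √11/9) = -16366/9 - 49*√11/9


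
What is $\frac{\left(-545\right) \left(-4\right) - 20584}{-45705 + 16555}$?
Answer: $\frac{9202}{14575} \approx 0.63136$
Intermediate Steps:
$\frac{\left(-545\right) \left(-4\right) - 20584}{-45705 + 16555} = \frac{2180 - 20584}{-29150} = \left(-18404\right) \left(- \frac{1}{29150}\right) = \frac{9202}{14575}$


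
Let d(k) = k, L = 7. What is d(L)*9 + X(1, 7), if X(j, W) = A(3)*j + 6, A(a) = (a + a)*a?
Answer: 87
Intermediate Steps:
A(a) = 2*a**2 (A(a) = (2*a)*a = 2*a**2)
X(j, W) = 6 + 18*j (X(j, W) = (2*3**2)*j + 6 = (2*9)*j + 6 = 18*j + 6 = 6 + 18*j)
d(L)*9 + X(1, 7) = 7*9 + (6 + 18*1) = 63 + (6 + 18) = 63 + 24 = 87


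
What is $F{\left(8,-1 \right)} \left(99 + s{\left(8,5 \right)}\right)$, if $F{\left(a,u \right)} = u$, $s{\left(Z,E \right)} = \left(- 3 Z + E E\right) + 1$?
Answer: $-101$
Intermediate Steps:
$s{\left(Z,E \right)} = 1 + E^{2} - 3 Z$ ($s{\left(Z,E \right)} = \left(- 3 Z + E^{2}\right) + 1 = \left(E^{2} - 3 Z\right) + 1 = 1 + E^{2} - 3 Z$)
$F{\left(8,-1 \right)} \left(99 + s{\left(8,5 \right)}\right) = - (99 + \left(1 + 5^{2} - 24\right)) = - (99 + \left(1 + 25 - 24\right)) = - (99 + 2) = \left(-1\right) 101 = -101$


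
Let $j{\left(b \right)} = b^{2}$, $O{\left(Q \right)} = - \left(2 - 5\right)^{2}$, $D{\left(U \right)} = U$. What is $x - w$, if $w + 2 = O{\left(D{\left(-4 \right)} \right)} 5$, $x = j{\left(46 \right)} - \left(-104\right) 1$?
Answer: $2267$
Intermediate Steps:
$O{\left(Q \right)} = -9$ ($O{\left(Q \right)} = - \left(-3\right)^{2} = \left(-1\right) 9 = -9$)
$x = 2220$ ($x = 46^{2} - \left(-104\right) 1 = 2116 - -104 = 2116 + 104 = 2220$)
$w = -47$ ($w = -2 - 45 = -47$)
$x - w = 2220 - -47 = 2220 + 47 = 2267$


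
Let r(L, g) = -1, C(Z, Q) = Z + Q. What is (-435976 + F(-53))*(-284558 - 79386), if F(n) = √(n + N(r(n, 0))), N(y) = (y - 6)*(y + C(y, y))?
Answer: 158670849344 - 1455776*I*√2 ≈ 1.5867e+11 - 2.0588e+6*I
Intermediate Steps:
C(Z, Q) = Q + Z
N(y) = 3*y*(-6 + y) (N(y) = (y - 6)*(y + (y + y)) = (-6 + y)*(y + 2*y) = (-6 + y)*(3*y) = 3*y*(-6 + y))
F(n) = √(21 + n) (F(n) = √(n + 3*(-1)*(-6 - 1)) = √(n + 3*(-1)*(-7)) = √(n + 21) = √(21 + n))
(-435976 + F(-53))*(-284558 - 79386) = (-435976 + √(21 - 53))*(-284558 - 79386) = (-435976 + √(-32))*(-363944) = (-435976 + 4*I*√2)*(-363944) = 158670849344 - 1455776*I*√2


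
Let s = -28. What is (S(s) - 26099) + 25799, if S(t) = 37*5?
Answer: -115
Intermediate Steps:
S(t) = 185
(S(s) - 26099) + 25799 = (185 - 26099) + 25799 = -25914 + 25799 = -115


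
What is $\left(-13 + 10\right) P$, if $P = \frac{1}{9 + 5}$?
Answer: $- \frac{3}{14} \approx -0.21429$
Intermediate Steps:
$P = \frac{1}{14} \approx 0.071429$
$\left(-13 + 10\right) P = \left(-13 + 10\right) \frac{1}{14} = \left(-3\right) \frac{1}{14} = - \frac{3}{14}$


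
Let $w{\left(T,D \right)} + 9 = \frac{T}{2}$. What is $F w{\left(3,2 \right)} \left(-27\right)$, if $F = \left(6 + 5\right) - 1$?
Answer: $2025$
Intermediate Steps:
$w{\left(T,D \right)} = -9 + \frac{T}{2}$
$F = 10$ ($F = 11 - 1 = 10$)
$F w{\left(3,2 \right)} \left(-27\right) = 10 \left(-9 + \frac{1}{2} \cdot 3\right) \left(-27\right) = 10 \left(-9 + \frac{3}{2}\right) \left(-27\right) = 10 \left(\left(- \frac{15}{2}\right) \left(-27\right)\right) = 10 \cdot \frac{405}{2} = 2025$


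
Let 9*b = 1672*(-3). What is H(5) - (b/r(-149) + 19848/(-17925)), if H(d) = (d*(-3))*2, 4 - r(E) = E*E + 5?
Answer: -5754225202/198985425 ≈ -28.918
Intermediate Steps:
r(E) = -1 - E**2 (r(E) = 4 - (E*E + 5) = 4 - (E**2 + 5) = 4 - (5 + E**2) = 4 + (-5 - E**2) = -1 - E**2)
b = -1672/3 (b = (1672*(-3))/9 = (1/9)*(-5016) = -1672/3 ≈ -557.33)
H(d) = -6*d (H(d) = -3*d*2 = -6*d)
H(5) - (b/r(-149) + 19848/(-17925)) = -6*5 - (-1672/(3*(-1 - 1*(-149)**2)) + 19848/(-17925)) = -30 - (-1672/(3*(-1 - 1*22201)) + 19848*(-1/17925)) = -30 - (-1672/(3*(-1 - 22201)) - 6616/5975) = -30 - (-1672/3/(-22202) - 6616/5975) = -30 - (-1672/3*(-1/22202) - 6616/5975) = -30 - (836/33303 - 6616/5975) = -30 - 1*(-215337548/198985425) = -30 + 215337548/198985425 = -5754225202/198985425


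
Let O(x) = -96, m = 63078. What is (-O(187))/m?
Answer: 16/10513 ≈ 0.0015219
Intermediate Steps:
(-O(187))/m = -1*(-96)/63078 = 96*(1/63078) = 16/10513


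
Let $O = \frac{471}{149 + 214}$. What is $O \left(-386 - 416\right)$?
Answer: $- \frac{125914}{121} \approx -1040.6$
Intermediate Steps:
$O = \frac{157}{121}$ ($O = \frac{471}{363} = 471 \cdot \frac{1}{363} = \frac{157}{121} \approx 1.2975$)
$O \left(-386 - 416\right) = \frac{157 \left(-386 - 416\right)}{121} = \frac{157}{121} \left(-802\right) = - \frac{125914}{121}$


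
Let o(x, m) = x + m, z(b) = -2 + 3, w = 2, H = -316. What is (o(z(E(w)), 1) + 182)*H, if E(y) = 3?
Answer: -58144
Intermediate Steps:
z(b) = 1
o(x, m) = m + x
(o(z(E(w)), 1) + 182)*H = ((1 + 1) + 182)*(-316) = (2 + 182)*(-316) = 184*(-316) = -58144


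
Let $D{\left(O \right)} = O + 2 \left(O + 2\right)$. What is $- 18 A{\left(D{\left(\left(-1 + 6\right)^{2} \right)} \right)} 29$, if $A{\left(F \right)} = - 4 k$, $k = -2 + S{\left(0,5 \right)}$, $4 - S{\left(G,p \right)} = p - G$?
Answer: $-6264$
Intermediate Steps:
$S{\left(G,p \right)} = 4 + G - p$ ($S{\left(G,p \right)} = 4 - \left(p - G\right) = 4 + \left(G - p\right) = 4 + G - p$)
$k = -3$ ($k = -2 + \left(4 + 0 - 5\right) = -2 - 1 = -3$)
$D{\left(O \right)} = 4 + 3 O$ ($D{\left(O \right)} = O + 2 \left(2 + O\right) = O + \left(4 + 2 O\right) = 4 + 3 O$)
$A{\left(F \right)} = 12$ ($A{\left(F \right)} = \left(-4\right) \left(-3\right) = 12$)
$- 18 A{\left(D{\left(\left(-1 + 6\right)^{2} \right)} \right)} 29 = \left(-18\right) 12 \cdot 29 = \left(-216\right) 29 = -6264$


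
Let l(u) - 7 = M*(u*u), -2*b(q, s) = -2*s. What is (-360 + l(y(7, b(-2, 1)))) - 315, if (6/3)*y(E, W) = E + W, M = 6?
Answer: -572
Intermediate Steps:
b(q, s) = s (b(q, s) = -(-1)*s = s)
y(E, W) = E/2 + W/2 (y(E, W) = (E + W)/2 = E/2 + W/2)
l(u) = 7 + 6*u² (l(u) = 7 + 6*(u*u) = 7 + 6*u²)
(-360 + l(y(7, b(-2, 1)))) - 315 = (-360 + (7 + 6*((½)*7 + (½)*1)²)) - 315 = (-360 + (7 + 6*(7/2 + ½)²)) - 315 = (-360 + (7 + 6*4²)) - 315 = (-360 + (7 + 6*16)) - 315 = (-360 + (7 + 96)) - 315 = (-360 + 103) - 315 = -257 - 315 = -572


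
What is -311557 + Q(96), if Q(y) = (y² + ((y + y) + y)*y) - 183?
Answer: -274876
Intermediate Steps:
Q(y) = -183 + 4*y² (Q(y) = (y² + (2*y + y)*y) - 183 = (y² + (3*y)*y) - 183 = (y² + 3*y²) - 183 = 4*y² - 183 = -183 + 4*y²)
-311557 + Q(96) = -311557 + (-183 + 4*96²) = -311557 + (-183 + 4*9216) = -311557 + (-183 + 36864) = -311557 + 36681 = -274876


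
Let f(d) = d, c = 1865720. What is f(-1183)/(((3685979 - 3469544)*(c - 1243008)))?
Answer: -1183/134776671720 ≈ -8.7775e-9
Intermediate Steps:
f(-1183)/(((3685979 - 3469544)*(c - 1243008))) = -1183*1/((1865720 - 1243008)*(3685979 - 3469544)) = -1183/(216435*622712) = -1183/134776671720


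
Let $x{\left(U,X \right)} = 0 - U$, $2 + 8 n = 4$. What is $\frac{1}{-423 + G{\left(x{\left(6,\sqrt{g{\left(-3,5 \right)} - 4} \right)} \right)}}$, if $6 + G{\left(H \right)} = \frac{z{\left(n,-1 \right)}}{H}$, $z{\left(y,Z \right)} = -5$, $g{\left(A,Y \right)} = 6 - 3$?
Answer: $- \frac{6}{2569} \approx -0.0023355$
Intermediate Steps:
$n = \frac{1}{4}$ ($n = - \frac{1}{4} + \frac{1}{8} \cdot 4 = - \frac{1}{4} + \frac{1}{2} = \frac{1}{4} \approx 0.25$)
$g{\left(A,Y \right)} = 3$ ($g{\left(A,Y \right)} = 6 - 3 = 3$)
$x{\left(U,X \right)} = - U$
$G{\left(H \right)} = -6 - \frac{5}{H}$
$\frac{1}{-423 + G{\left(x{\left(6,\sqrt{g{\left(-3,5 \right)} - 4} \right)} \right)}} = \frac{1}{-423 - \left(6 + \frac{5}{\left(-1\right) 6}\right)} = \frac{1}{-423 - \left(6 + \frac{5}{-6}\right)} = \frac{1}{-423 - \frac{31}{6}} = \frac{1}{- \frac{2569}{6}} = - \frac{6}{2569}$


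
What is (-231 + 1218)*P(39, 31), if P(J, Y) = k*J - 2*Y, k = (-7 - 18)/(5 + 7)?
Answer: -565551/4 ≈ -1.4139e+5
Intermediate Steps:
k = -25/12 ≈ -2.0833
P(J, Y) = -2*Y - 25*J/12 (P(J, Y) = -25*J/12 - 2*Y = -2*Y - 25*J/12)
(-231 + 1218)*P(39, 31) = (-231 + 1218)*(-2*31 - 25/12*39) = 987*(-62 - 325/4) = 987*(-573/4) = -565551/4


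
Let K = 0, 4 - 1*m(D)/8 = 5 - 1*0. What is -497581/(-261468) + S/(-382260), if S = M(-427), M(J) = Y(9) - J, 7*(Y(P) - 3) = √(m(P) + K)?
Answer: 3168214697/1665812628 - I*√2/1337910 ≈ 1.9019 - 1.057e-6*I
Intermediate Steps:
m(D) = -8 (m(D) = 32 - 8*(5 - 1*0) = 32 - 8*(5 + 0) = 32 - 8*5 = 32 - 40 = -8)
Y(P) = 3 + 2*I*√2/7 (Y(P) = 3 + √(-8 + 0)/7 = 3 + √(-8)/7 = 3 + (2*I*√2)/7 = 3 + 2*I*√2/7)
M(J) = 3 - J + 2*I*√2/7 (M(J) = (3 + 2*I*√2/7) - J = 3 - J + 2*I*√2/7)
S = 430 + 2*I*√2/7 (S = 3 - 1*(-427) + 2*I*√2/7 = 3 + 427 + 2*I*√2/7 = 430 + 2*I*√2/7 ≈ 430.0 + 0.40406*I)
-497581/(-261468) + S/(-382260) = -497581/(-261468) + (430 + 2*I*√2/7)/(-382260) = -497581*(-1/261468) + (430 + 2*I*√2/7)*(-1/382260) = 497581/261468 + (-43/38226 - I*√2/1337910) = 3168214697/1665812628 - I*√2/1337910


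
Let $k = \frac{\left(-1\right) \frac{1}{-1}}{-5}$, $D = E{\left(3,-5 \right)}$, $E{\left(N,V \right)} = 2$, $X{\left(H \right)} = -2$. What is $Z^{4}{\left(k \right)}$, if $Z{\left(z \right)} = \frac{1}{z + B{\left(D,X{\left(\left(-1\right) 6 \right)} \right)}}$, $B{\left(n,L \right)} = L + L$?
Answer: $\frac{625}{194481} \approx 0.0032137$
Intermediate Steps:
$D = 2$
$B{\left(n,L \right)} = 2 L$
$k = - \frac{1}{5}$ ($k = \left(-1\right) \left(-1\right) \left(- \frac{1}{5}\right) = 1 \left(- \frac{1}{5}\right) = - \frac{1}{5} \approx -0.2$)
$Z{\left(z \right)} = \frac{1}{-4 + z}$ ($Z{\left(z \right)} = \frac{1}{z + 2 \left(-2\right)} = \frac{1}{z - 4} = \frac{1}{-4 + z}$)
$Z^{4}{\left(k \right)} = \left(\frac{1}{-4 - \frac{1}{5}}\right)^{4} = \left(\frac{1}{- \frac{21}{5}}\right)^{4} = \left(- \frac{5}{21}\right)^{4} = \frac{625}{194481}$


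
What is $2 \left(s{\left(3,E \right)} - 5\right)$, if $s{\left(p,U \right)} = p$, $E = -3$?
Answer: $-4$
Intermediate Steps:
$2 \left(s{\left(3,E \right)} - 5\right) = 2 \left(3 - 5\right) = 2 \left(-2\right) = -4$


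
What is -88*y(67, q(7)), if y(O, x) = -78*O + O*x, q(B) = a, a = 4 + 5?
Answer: 406824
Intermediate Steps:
a = 9
q(B) = 9
-88*y(67, q(7)) = -88*67*(-78 + 9) = -88*67*(-69) = -88*(-4623) = -1*(-406824) = 406824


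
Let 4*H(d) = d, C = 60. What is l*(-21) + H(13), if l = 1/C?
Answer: 29/10 ≈ 2.9000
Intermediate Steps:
H(d) = d/4
l = 1/60 ≈ 0.016667
l*(-21) + H(13) = (1/60)*(-21) + (1/4)*13 = -7/20 + 13/4 = 29/10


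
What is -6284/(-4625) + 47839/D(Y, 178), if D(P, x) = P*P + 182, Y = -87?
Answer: 269962659/35848375 ≈ 7.5307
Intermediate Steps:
D(P, x) = 182 + P**2 (D(P, x) = P**2 + 182 = 182 + P**2)
-6284/(-4625) + 47839/D(Y, 178) = -6284/(-4625) + 47839/(182 + (-87)**2) = -6284*(-1/4625) + 47839/(182 + 7569) = 6284/4625 + 47839/7751 = 269962659/35848375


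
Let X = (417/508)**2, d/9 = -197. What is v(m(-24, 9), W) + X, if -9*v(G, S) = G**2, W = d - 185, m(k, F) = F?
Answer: -2148687/258064 ≈ -8.3262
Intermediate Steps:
d = -1773 (d = 9*(-197) = -1773)
X = 173889/258064 (X = (417*(1/508))**2 = (417/508)**2 = 173889/258064 ≈ 0.67382)
W = -1958 (W = -1773 - 185 = -1958)
v(G, S) = -G**2/9
v(m(-24, 9), W) + X = -1/9*9**2 + 173889/258064 = -1/9*81 + 173889/258064 = -9 + 173889/258064 = -2148687/258064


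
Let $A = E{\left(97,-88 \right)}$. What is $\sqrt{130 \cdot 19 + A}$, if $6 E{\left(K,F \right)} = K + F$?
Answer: $\frac{\sqrt{9886}}{2} \approx 49.714$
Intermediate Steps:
$E{\left(K,F \right)} = \frac{F}{6} + \frac{K}{6}$ ($E{\left(K,F \right)} = \frac{K + F}{6} = \frac{F + K}{6} = \frac{F}{6} + \frac{K}{6}$)
$A = \frac{3}{2}$ ($A = \frac{1}{6} \left(-88\right) + \frac{1}{6} \cdot 97 = - \frac{44}{3} + \frac{97}{6} = \frac{3}{2} \approx 1.5$)
$\sqrt{130 \cdot 19 + A} = \sqrt{130 \cdot 19 + \frac{3}{2}} = \sqrt{2470 + \frac{3}{2}} = \sqrt{\frac{4943}{2}} = \frac{\sqrt{9886}}{2}$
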